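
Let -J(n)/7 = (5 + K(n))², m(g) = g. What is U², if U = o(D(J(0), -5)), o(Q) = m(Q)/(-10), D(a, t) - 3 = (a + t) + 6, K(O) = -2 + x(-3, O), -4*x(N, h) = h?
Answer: 3481/100 ≈ 34.810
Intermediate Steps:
x(N, h) = -h/4
K(O) = -2 - O/4
J(n) = -7*(3 - n/4)² (J(n) = -7*(5 + (-2 - n/4))² = -7*(3 - n/4)²)
D(a, t) = 9 + a + t (D(a, t) = 3 + ((a + t) + 6) = 3 + (6 + a + t) = 9 + a + t)
o(Q) = -Q/10 (o(Q) = Q/(-10) = Q*(-⅒) = -Q/10)
U = 59/10 (U = -(9 - 7*(-12 + 0)²/16 - 5)/10 = -(9 - 7/16*(-12)² - 5)/10 = -(9 - 7/16*144 - 5)/10 = -(9 - 63 - 5)/10 = -⅒*(-59) = 59/10 ≈ 5.9000)
U² = (59/10)² = 3481/100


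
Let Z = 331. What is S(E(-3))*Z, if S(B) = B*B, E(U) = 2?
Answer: 1324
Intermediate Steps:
S(B) = B²
S(E(-3))*Z = 2²*331 = 4*331 = 1324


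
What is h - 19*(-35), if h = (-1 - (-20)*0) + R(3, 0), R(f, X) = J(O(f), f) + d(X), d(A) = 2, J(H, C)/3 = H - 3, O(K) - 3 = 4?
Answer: 678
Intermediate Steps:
O(K) = 7 (O(K) = 3 + 4 = 7)
J(H, C) = -9 + 3*H (J(H, C) = 3*(H - 3) = 3*(-3 + H) = -9 + 3*H)
R(f, X) = 14 (R(f, X) = (-9 + 3*7) + 2 = (-9 + 21) + 2 = 12 + 2 = 14)
h = 13 (h = (-1 - (-20)*0) + 14 = (-1 - 4*0) + 14 = (-1 + 0) + 14 = -1 + 14 = 13)
h - 19*(-35) = 13 - 19*(-35) = 13 + 665 = 678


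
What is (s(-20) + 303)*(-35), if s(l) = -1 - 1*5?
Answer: -10395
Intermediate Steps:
s(l) = -6 (s(l) = -1 - 5 = -6)
(s(-20) + 303)*(-35) = (-6 + 303)*(-35) = 297*(-35) = -10395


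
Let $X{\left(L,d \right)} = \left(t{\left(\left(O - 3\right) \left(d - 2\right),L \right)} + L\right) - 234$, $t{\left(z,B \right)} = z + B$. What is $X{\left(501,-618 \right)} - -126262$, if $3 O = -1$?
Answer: $\frac{387290}{3} \approx 1.291 \cdot 10^{5}$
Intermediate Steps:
$O = - \frac{1}{3}$ ($O = \frac{1}{3} \left(-1\right) = - \frac{1}{3} \approx -0.33333$)
$t{\left(z,B \right)} = B + z$
$X{\left(L,d \right)} = - \frac{682}{3} + 2 L - \frac{10 d}{3}$ ($X{\left(L,d \right)} = \left(\left(L + \left(- \frac{1}{3} - 3\right) \left(d - 2\right)\right) + L\right) - 234 = \left(\left(L - \frac{10 \left(d - 2\right)}{3}\right) + L\right) - 234 = \left(\left(L - \frac{10 \left(-2 + d\right)}{3}\right) + L\right) - 234 = \left(\left(L - \left(- \frac{20}{3} + \frac{10 d}{3}\right)\right) + L\right) - 234 = \left(\left(\frac{20}{3} + L - \frac{10 d}{3}\right) + L\right) - 234 = \left(\frac{20}{3} + 2 L - \frac{10 d}{3}\right) - 234 = - \frac{682}{3} + 2 L - \frac{10 d}{3}$)
$X{\left(501,-618 \right)} - -126262 = \left(- \frac{682}{3} + 2 \cdot 501 - -2060\right) - -126262 = \left(- \frac{682}{3} + 1002 + 2060\right) + 126262 = \frac{8504}{3} + 126262 = \frac{387290}{3}$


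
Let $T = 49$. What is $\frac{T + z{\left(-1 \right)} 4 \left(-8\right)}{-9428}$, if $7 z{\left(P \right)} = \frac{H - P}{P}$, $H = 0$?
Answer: $- \frac{375}{65996} \approx -0.0056822$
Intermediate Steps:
$z{\left(P \right)} = - \frac{1}{7}$ ($z{\left(P \right)} = \frac{\left(0 - P\right) \frac{1}{P}}{7} = \frac{- P \frac{1}{P}}{7} = \frac{1}{7} \left(-1\right) = - \frac{1}{7}$)
$\frac{T + z{\left(-1 \right)} 4 \left(-8\right)}{-9428} = \frac{49 - \frac{4 \left(-8\right)}{7}}{-9428} = \left(49 - - \frac{32}{7}\right) \left(- \frac{1}{9428}\right) = \left(49 + \frac{32}{7}\right) \left(- \frac{1}{9428}\right) = \frac{375}{7} \left(- \frac{1}{9428}\right) = - \frac{375}{65996}$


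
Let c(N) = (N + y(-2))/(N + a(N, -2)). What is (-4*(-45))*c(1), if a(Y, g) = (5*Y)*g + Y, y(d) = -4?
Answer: 135/2 ≈ 67.500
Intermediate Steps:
a(Y, g) = Y + 5*Y*g (a(Y, g) = 5*Y*g + Y = Y + 5*Y*g)
c(N) = -(-4 + N)/(8*N) (c(N) = (N - 4)/(N + N*(1 + 5*(-2))) = (-4 + N)/(N + N*(1 - 10)) = (-4 + N)/(N + N*(-9)) = (-4 + N)/(N - 9*N) = (-4 + N)/((-8*N)) = (-4 + N)*(-1/(8*N)) = -(-4 + N)/(8*N))
(-4*(-45))*c(1) = (-4*(-45))*((⅛)*(4 - 1*1)/1) = 180*((⅛)*1*(4 - 1)) = 180*((⅛)*1*3) = 180*(3/8) = 135/2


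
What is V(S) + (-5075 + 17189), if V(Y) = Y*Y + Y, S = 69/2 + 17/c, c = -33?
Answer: 57947671/4356 ≈ 13303.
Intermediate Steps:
S = 2243/66 (S = 69/2 + 17/(-33) = 69*(½) + 17*(-1/33) = 69/2 - 17/33 = 2243/66 ≈ 33.985)
V(Y) = Y + Y² (V(Y) = Y² + Y = Y + Y²)
V(S) + (-5075 + 17189) = 2243*(1 + 2243/66)/66 + (-5075 + 17189) = (2243/66)*(2309/66) + 12114 = 5179087/4356 + 12114 = 57947671/4356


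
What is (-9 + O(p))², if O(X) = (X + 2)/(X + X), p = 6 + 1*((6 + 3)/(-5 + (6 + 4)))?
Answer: 426409/6084 ≈ 70.087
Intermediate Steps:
p = 39/5 (p = 6 + 1*(9/(-5 + 10)) = 6 + 1*(9/5) = 6 + 9/5 = 39/5 ≈ 7.8000)
O(X) = (2 + X)/(2*X) (O(X) = (2 + X)/((2*X)) = (2 + X)*(1/(2*X)) = (2 + X)/(2*X))
(-9 + O(p))² = (-9 + (2 + 39/5)/(2*(39/5)))² = (-9 + (½)*(5/39)*(49/5))² = (-9 + 49/78)² = (-653/78)² = 426409/6084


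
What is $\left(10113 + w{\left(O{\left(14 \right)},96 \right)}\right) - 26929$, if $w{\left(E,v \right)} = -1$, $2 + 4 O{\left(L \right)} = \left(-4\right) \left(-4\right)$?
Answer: $-16817$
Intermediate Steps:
$O{\left(L \right)} = \frac{7}{2}$ ($O{\left(L \right)} = - \frac{1}{2} + \frac{\left(-4\right) \left(-4\right)}{4} = - \frac{1}{2} + \frac{1}{4} \cdot 16 = - \frac{1}{2} + 4 = \frac{7}{2}$)
$\left(10113 + w{\left(O{\left(14 \right)},96 \right)}\right) - 26929 = \left(10113 - 1\right) - 26929 = 10112 - 26929 = -16817$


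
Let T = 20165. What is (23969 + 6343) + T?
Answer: 50477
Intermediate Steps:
(23969 + 6343) + T = (23969 + 6343) + 20165 = 30312 + 20165 = 50477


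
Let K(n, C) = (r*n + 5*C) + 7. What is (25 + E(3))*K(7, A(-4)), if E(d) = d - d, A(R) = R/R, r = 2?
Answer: 650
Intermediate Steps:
A(R) = 1
E(d) = 0
K(n, C) = 7 + 2*n + 5*C (K(n, C) = (2*n + 5*C) + 7 = 7 + 2*n + 5*C)
(25 + E(3))*K(7, A(-4)) = (25 + 0)*(7 + 2*7 + 5*1) = 25*(7 + 14 + 5) = 25*26 = 650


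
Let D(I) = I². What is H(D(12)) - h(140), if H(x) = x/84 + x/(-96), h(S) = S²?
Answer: -274397/14 ≈ -19600.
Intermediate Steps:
H(x) = x/672 (H(x) = x*(1/84) + x*(-1/96) = x/84 - x/96 = x/672)
H(D(12)) - h(140) = (1/672)*12² - 1*140² = (1/672)*144 - 1*19600 = 3/14 - 19600 = -274397/14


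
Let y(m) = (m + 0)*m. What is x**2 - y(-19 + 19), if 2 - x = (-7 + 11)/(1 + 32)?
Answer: 3844/1089 ≈ 3.5298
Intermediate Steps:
x = 62/33 (x = 2 - (-7 + 11)/(1 + 32) = 2 - 4/33 = 62/33 ≈ 1.8788)
y(m) = m**2 (y(m) = m*m = m**2)
x**2 - y(-19 + 19) = (62/33)**2 - (-19 + 19)**2 = 3844/1089 - 1*0**2 = 3844/1089 - 1*0 = 3844/1089 + 0 = 3844/1089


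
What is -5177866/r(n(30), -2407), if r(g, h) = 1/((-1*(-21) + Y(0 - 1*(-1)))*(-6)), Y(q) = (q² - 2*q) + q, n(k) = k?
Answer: 652411116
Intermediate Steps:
Y(q) = q² - q
r(g, h) = -1/126 (r(g, h) = 1/((-1*(-21) + (0 - 1*(-1))*(-1 + (0 - 1*(-1))))*(-6)) = 1/((21 + (0 + 1)*(-1 + (0 + 1)))*(-6)) = 1/((21 + 1*(-1 + 1))*(-6)) = 1/((21 + 1*0)*(-6)) = 1/((21 + 0)*(-6)) = 1/(21*(-6)) = 1/(-126) = -1/126)
-5177866/r(n(30), -2407) = -5177866/(-1/126) = -5177866*(-126) = 652411116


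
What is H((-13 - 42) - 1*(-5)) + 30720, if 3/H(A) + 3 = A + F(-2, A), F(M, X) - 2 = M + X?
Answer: 3164157/103 ≈ 30720.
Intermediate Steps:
F(M, X) = 2 + M + X (F(M, X) = 2 + (M + X) = 2 + M + X)
H(A) = 3/(-3 + 2*A) (H(A) = 3/(-3 + (A + (2 - 2 + A))) = 3/(-3 + (A + A)) = 3/(-3 + 2*A))
H((-13 - 42) - 1*(-5)) + 30720 = 3/(-3 + 2*((-13 - 42) - 1*(-5))) + 30720 = 3/(-3 + 2*(-55 + 5)) + 30720 = 3/(-3 + 2*(-50)) + 30720 = 3/(-3 - 100) + 30720 = 3/(-103) + 30720 = 3*(-1/103) + 30720 = -3/103 + 30720 = 3164157/103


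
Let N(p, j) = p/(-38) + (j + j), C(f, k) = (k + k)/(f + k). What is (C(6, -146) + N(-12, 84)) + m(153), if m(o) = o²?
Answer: 15680302/665 ≈ 23579.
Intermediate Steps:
C(f, k) = 2*k/(f + k) (C(f, k) = (2*k)/(f + k) = 2*k/(f + k))
N(p, j) = 2*j - p/38 (N(p, j) = -p/38 + 2*j = 2*j - p/38)
(C(6, -146) + N(-12, 84)) + m(153) = (2*(-146)/(6 - 146) + (2*84 - 1/38*(-12))) + 153² = (2*(-146)/(-140) + (168 + 6/19)) + 23409 = (2*(-146)*(-1/140) + 3198/19) + 23409 = (73/35 + 3198/19) + 23409 = 113317/665 + 23409 = 15680302/665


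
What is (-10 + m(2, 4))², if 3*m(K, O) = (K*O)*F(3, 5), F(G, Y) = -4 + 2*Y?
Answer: 36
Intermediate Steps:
m(K, O) = 2*K*O (m(K, O) = ((K*O)*(-4 + 2*5))/3 = ((K*O)*(-4 + 10))/3 = ((K*O)*6)/3 = (6*K*O)/3 = 2*K*O)
(-10 + m(2, 4))² = (-10 + 2*2*4)² = (-10 + 16)² = 6² = 36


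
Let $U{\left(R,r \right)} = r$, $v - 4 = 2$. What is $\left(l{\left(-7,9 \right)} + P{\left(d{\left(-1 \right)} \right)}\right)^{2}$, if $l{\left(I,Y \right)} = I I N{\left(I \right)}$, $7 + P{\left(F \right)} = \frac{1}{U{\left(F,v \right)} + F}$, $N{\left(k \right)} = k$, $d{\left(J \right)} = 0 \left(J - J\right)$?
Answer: $\frac{4405801}{36} \approx 1.2238 \cdot 10^{5}$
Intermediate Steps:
$v = 6$ ($v = 4 + 2 = 6$)
$d{\left(J \right)} = 0$ ($d{\left(J \right)} = 0 \cdot 0 = 0$)
$P{\left(F \right)} = -7 + \frac{1}{6 + F}$
$l{\left(I,Y \right)} = I^{3}$ ($l{\left(I,Y \right)} = I I I = I^{2} I = I^{3}$)
$\left(l{\left(-7,9 \right)} + P{\left(d{\left(-1 \right)} \right)}\right)^{2} = \left(\left(-7\right)^{3} + \frac{-41 - 0}{6 + 0}\right)^{2} = \left(-343 + \frac{-41 + 0}{6}\right)^{2} = \left(-343 + \frac{1}{6} \left(-41\right)\right)^{2} = \left(-343 - \frac{41}{6}\right)^{2} = \left(- \frac{2099}{6}\right)^{2} = \frac{4405801}{36}$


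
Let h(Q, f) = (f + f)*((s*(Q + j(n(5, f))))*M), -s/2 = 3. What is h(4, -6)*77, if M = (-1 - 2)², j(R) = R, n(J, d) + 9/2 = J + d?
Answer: -74844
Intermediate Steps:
n(J, d) = -9/2 + J + d (n(J, d) = -9/2 + (J + d) = -9/2 + J + d)
M = 9 (M = (-3)² = 9)
s = -6 (s = -2*3 = -6)
h(Q, f) = 2*f*(-27 - 54*Q - 54*f) (h(Q, f) = (f + f)*(-6*(Q + (-9/2 + 5 + f))*9) = (2*f)*(-6*(Q + (½ + f))*9) = (2*f)*(-6*(½ + Q + f)*9) = (2*f)*((-3 - 6*Q - 6*f)*9) = (2*f)*(-27 - 54*Q - 54*f) = 2*f*(-27 - 54*Q - 54*f))
h(4, -6)*77 = -54*(-6)*(1 + 2*4 + 2*(-6))*77 = -54*(-6)*(1 + 8 - 12)*77 = -54*(-6)*(-3)*77 = -972*77 = -74844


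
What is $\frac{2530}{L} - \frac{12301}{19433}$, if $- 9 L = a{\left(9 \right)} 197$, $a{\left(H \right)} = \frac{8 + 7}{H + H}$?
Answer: $- \frac{533410589}{3828301} \approx -139.33$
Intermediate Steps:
$a{\left(H \right)} = \frac{15}{2 H}$
$L = - \frac{985}{54}$ ($L = - \frac{\frac{15}{2 \cdot 9} \cdot 197}{9} = - \frac{\frac{15}{2} \cdot \frac{1}{9} \cdot 197}{9} = - \frac{\frac{5}{6} \cdot 197}{9} = \left(- \frac{1}{9}\right) \frac{985}{6} = - \frac{985}{54} \approx -18.241$)
$\frac{2530}{L} - \frac{12301}{19433} = \frac{2530}{- \frac{985}{54}} - \frac{12301}{19433} = 2530 \left(- \frac{54}{985}\right) - \frac{12301}{19433} = - \frac{27324}{197} - \frac{12301}{19433} = - \frac{533410589}{3828301}$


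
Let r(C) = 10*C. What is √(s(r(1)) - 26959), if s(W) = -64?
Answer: I*√27023 ≈ 164.39*I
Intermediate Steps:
√(s(r(1)) - 26959) = √(-64 - 26959) = √(-27023) = I*√27023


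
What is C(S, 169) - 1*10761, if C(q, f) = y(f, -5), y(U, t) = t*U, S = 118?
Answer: -11606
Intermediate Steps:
y(U, t) = U*t
C(q, f) = -5*f (C(q, f) = f*(-5) = -5*f)
C(S, 169) - 1*10761 = -5*169 - 1*10761 = -845 - 10761 = -11606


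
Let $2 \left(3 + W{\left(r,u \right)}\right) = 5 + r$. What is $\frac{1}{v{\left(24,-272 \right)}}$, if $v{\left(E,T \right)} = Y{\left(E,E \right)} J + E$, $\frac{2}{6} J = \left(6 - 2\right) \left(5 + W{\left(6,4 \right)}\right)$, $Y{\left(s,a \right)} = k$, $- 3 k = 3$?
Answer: $- \frac{1}{66} \approx -0.015152$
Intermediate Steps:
$k = -1$ ($k = \left(- \frac{1}{3}\right) 3 = -1$)
$Y{\left(s,a \right)} = -1$
$W{\left(r,u \right)} = - \frac{1}{2} + \frac{r}{2}$ ($W{\left(r,u \right)} = -3 + \frac{5 + r}{2} = -3 + \left(\frac{5}{2} + \frac{r}{2}\right) = - \frac{1}{2} + \frac{r}{2}$)
$J = 90$ ($J = 3 \left(6 - 2\right) \left(5 + \left(- \frac{1}{2} + \frac{1}{2} \cdot 6\right)\right) = 3 \cdot 4 \left(5 + \left(- \frac{1}{2} + 3\right)\right) = 3 \cdot 4 \left(5 + \frac{5}{2}\right) = 3 \cdot 4 \cdot \frac{15}{2} = 3 \cdot 30 = 90$)
$v{\left(E,T \right)} = -90 + E$ ($v{\left(E,T \right)} = \left(-1\right) 90 + E = -90 + E$)
$\frac{1}{v{\left(24,-272 \right)}} = \frac{1}{-90 + 24} = \frac{1}{-66} = - \frac{1}{66}$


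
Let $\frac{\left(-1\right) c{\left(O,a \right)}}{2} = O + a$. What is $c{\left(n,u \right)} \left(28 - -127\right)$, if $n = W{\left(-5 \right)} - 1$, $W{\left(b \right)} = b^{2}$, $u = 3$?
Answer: $-8370$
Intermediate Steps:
$n = 24$ ($n = \left(-5\right)^{2} - 1 = 25 - 1 = 24$)
$c{\left(O,a \right)} = - 2 O - 2 a$ ($c{\left(O,a \right)} = - 2 \left(O + a\right) = - 2 O - 2 a$)
$c{\left(n,u \right)} \left(28 - -127\right) = \left(\left(-2\right) 24 - 6\right) \left(28 - -127\right) = \left(-48 - 6\right) \left(28 + 127\right) = \left(-54\right) 155 = -8370$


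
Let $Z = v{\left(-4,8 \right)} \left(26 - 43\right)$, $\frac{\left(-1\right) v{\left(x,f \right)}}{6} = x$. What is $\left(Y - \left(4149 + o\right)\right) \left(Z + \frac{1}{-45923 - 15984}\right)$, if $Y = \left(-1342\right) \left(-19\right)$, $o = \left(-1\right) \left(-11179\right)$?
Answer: $- \frac{256874439690}{61907} \approx -4.1494 \cdot 10^{6}$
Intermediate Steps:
$o = 11179$
$v{\left(x,f \right)} = - 6 x$
$Z = -408$ ($Z = \left(-6\right) \left(-4\right) \left(26 - 43\right) = 24 \left(-17\right) = -408$)
$Y = 25498$
$\left(Y - \left(4149 + o\right)\right) \left(Z + \frac{1}{-45923 - 15984}\right) = \left(25498 - 15328\right) \left(-408 + \frac{1}{-45923 - 15984}\right) = \left(25498 - 15328\right) \left(-408 + \frac{1}{-61907}\right) = \left(25498 - 15328\right) \left(-408 - \frac{1}{61907}\right) = 10170 \left(- \frac{25258057}{61907}\right) = - \frac{256874439690}{61907}$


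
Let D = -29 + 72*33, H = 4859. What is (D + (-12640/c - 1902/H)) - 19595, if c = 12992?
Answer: -34028752509/1972754 ≈ -17249.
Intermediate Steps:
D = 2347 (D = -29 + 2376 = 2347)
(D + (-12640/c - 1902/H)) - 19595 = (2347 + (-12640/12992 - 1902/4859)) - 19595 = (2347 + (-12640*1/12992 - 1902*1/4859)) - 19595 = (2347 + (-395/406 - 1902/4859)) - 19595 = (2347 - 2691517/1972754) - 19595 = 4627362121/1972754 - 19595 = -34028752509/1972754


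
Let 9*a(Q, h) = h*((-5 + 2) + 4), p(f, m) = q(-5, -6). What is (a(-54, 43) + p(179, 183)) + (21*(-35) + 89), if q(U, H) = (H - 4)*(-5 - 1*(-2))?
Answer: -5501/9 ≈ -611.22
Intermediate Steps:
q(U, H) = 12 - 3*H (q(U, H) = (-4 + H)*(-5 + 2) = (-4 + H)*(-3) = 12 - 3*H)
p(f, m) = 30 (p(f, m) = 12 - 3*(-6) = 12 + 18 = 30)
a(Q, h) = h/9 (a(Q, h) = (h*((-5 + 2) + 4))/9 = (h*(-3 + 4))/9 = (h*1)/9 = h/9)
(a(-54, 43) + p(179, 183)) + (21*(-35) + 89) = ((1/9)*43 + 30) + (21*(-35) + 89) = (43/9 + 30) + (-735 + 89) = 313/9 - 646 = -5501/9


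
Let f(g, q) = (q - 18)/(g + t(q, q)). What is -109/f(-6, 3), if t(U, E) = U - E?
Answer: -218/5 ≈ -43.600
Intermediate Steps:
f(g, q) = (-18 + q)/g (f(g, q) = (q - 18)/(g + (q - q)) = (-18 + q)/(g + 0) = (-18 + q)/g)
-109/f(-6, 3) = -109*(-6/(-18 + 3)) = -109/((-⅙*(-15))) = -109/5/2 = -109*⅖ = -218/5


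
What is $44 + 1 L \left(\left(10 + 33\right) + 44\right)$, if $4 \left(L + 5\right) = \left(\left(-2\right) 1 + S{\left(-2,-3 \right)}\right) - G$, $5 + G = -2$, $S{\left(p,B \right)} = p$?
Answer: $- \frac{1303}{4} \approx -325.75$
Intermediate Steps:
$G = -7$ ($G = -5 - 2 = -7$)
$L = - \frac{17}{4}$ ($L = -5 + \frac{\left(\left(-2\right) 1 - 2\right) - -7}{4} = -5 + \frac{\left(-2 - 2\right) + 7}{4} = -5 + \frac{-4 + 7}{4} = -5 + \frac{1}{4} \cdot 3 = -5 + \frac{3}{4} = - \frac{17}{4} \approx -4.25$)
$44 + 1 L \left(\left(10 + 33\right) + 44\right) = 44 + 1 \left(- \frac{17}{4}\right) \left(\left(10 + 33\right) + 44\right) = 44 - \frac{17 \left(43 + 44\right)}{4} = 44 - \frac{1479}{4} = - \frac{1303}{4}$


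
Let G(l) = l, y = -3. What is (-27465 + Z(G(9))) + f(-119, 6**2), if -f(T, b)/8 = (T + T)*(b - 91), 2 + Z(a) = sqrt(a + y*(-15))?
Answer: -132187 + 3*sqrt(6) ≈ -1.3218e+5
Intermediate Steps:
Z(a) = -2 + sqrt(45 + a) (Z(a) = -2 + sqrt(a - 3*(-15)) = -2 + sqrt(a + 45) = -2 + sqrt(45 + a))
f(T, b) = -16*T*(-91 + b) (f(T, b) = -8*(T + T)*(b - 91) = -8*2*T*(-91 + b) = -16*T*(-91 + b))
(-27465 + Z(G(9))) + f(-119, 6**2) = (-27465 + (-2 + sqrt(45 + 9))) + 16*(-119)*(91 - 1*6**2) = (-27465 + (-2 + sqrt(54))) + 16*(-119)*(91 - 1*36) = (-27465 + (-2 + 3*sqrt(6))) + 16*(-119)*(91 - 36) = (-27467 + 3*sqrt(6)) + 16*(-119)*55 = (-27467 + 3*sqrt(6)) - 104720 = -132187 + 3*sqrt(6)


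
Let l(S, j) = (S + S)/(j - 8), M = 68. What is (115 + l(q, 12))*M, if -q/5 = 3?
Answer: 7310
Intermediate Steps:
q = -15 (q = -5*3 = -15)
l(S, j) = 2*S/(-8 + j) (l(S, j) = (2*S)/(-8 + j) = 2*S/(-8 + j))
(115 + l(q, 12))*M = (115 + 2*(-15)/(-8 + 12))*68 = (115 + 2*(-15)/4)*68 = (115 + 2*(-15)*(1/4))*68 = (115 - 15/2)*68 = (215/2)*68 = 7310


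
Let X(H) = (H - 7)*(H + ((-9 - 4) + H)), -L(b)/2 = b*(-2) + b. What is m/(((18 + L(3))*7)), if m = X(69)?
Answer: 3875/84 ≈ 46.131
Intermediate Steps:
L(b) = 2*b (L(b) = -2*(b*(-2) + b) = -2*(-2*b + b) = -(-2)*b = 2*b)
X(H) = (-13 + 2*H)*(-7 + H) (X(H) = (-7 + H)*(H + (-13 + H)) = (-7 + H)*(-13 + 2*H) = (-13 + 2*H)*(-7 + H))
m = 7750 (m = 91 - 27*69 + 2*69² = 91 - 1863 + 2*4761 = 91 - 1863 + 9522 = 7750)
m/(((18 + L(3))*7)) = 7750/(((18 + 2*3)*7)) = 7750/(((18 + 6)*7)) = 7750/((24*7)) = 7750/168 = 7750*(1/168) = 3875/84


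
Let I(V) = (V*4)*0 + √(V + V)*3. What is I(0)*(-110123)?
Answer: 0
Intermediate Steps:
I(V) = 3*√2*√V (I(V) = (4*V)*0 + √(2*V)*3 = 0 + (√2*√V)*3 = 0 + 3*√2*√V = 3*√2*√V)
I(0)*(-110123) = (3*√2*√0)*(-110123) = (3*√2*0)*(-110123) = 0*(-110123) = 0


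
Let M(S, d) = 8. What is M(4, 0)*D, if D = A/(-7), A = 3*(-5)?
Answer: 120/7 ≈ 17.143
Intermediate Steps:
A = -15
D = 15/7 (D = -15/(-7) = -15*(-⅐) = 15/7 ≈ 2.1429)
M(4, 0)*D = 8*(15/7) = 120/7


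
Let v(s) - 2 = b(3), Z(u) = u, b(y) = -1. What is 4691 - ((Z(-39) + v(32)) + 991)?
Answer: 3738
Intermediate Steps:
v(s) = 1 (v(s) = 2 - 1 = 1)
4691 - ((Z(-39) + v(32)) + 991) = 4691 - ((-39 + 1) + 991) = 4691 - (-38 + 991) = 4691 - 1*953 = 4691 - 953 = 3738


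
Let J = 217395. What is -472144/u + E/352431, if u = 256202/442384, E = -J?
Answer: -4089552726179687/5016307059 ≈ -8.1525e+5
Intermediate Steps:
E = -217395 (E = -1*217395 = -217395)
u = 128101/221192 (u = 256202*(1/442384) = 128101/221192 ≈ 0.57914)
-472144/u + E/352431 = -472144/128101/221192 - 217395/352431 = -472144*221192/128101 - 217395*1/352431 = -104434475648/128101 - 24155/39159 = -4089552726179687/5016307059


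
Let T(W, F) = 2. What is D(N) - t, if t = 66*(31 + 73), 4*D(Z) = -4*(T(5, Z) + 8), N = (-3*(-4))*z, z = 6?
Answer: -6874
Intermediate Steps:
N = 72 (N = -3*(-4)*6 = 12*6 = 72)
D(Z) = -10 (D(Z) = (-4*(2 + 8))/4 = (-4*10)/4 = (1/4)*(-40) = -10)
t = 6864 (t = 66*104 = 6864)
D(N) - t = -10 - 1*6864 = -10 - 6864 = -6874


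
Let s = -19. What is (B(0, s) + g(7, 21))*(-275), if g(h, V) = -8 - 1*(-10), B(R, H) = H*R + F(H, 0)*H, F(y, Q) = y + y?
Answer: -199100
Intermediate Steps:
F(y, Q) = 2*y
B(R, H) = 2*H**2 + H*R (B(R, H) = H*R + (2*H)*H = H*R + 2*H**2 = 2*H**2 + H*R)
g(h, V) = 2 (g(h, V) = -8 + 10 = 2)
(B(0, s) + g(7, 21))*(-275) = (-19*(0 + 2*(-19)) + 2)*(-275) = (-19*(0 - 38) + 2)*(-275) = (-19*(-38) + 2)*(-275) = (722 + 2)*(-275) = 724*(-275) = -199100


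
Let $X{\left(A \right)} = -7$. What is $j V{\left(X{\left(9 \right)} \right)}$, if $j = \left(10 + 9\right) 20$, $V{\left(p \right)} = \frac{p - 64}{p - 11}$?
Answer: $\frac{13490}{9} \approx 1498.9$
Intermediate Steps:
$V{\left(p \right)} = \frac{-64 + p}{-11 + p}$
$j = 380$ ($j = 19 \cdot 20 = 380$)
$j V{\left(X{\left(9 \right)} \right)} = 380 \frac{-64 - 7}{-11 - 7} = 380 \frac{1}{-18} \left(-71\right) = 380 \left(\left(- \frac{1}{18}\right) \left(-71\right)\right) = 380 \cdot \frac{71}{18} = \frac{13490}{9}$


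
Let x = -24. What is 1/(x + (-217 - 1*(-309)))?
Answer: 1/68 ≈ 0.014706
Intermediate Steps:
1/(x + (-217 - 1*(-309))) = 1/(-24 + (-217 - 1*(-309))) = 1/(-24 + (-217 + 309)) = 1/(-24 + 92) = 1/68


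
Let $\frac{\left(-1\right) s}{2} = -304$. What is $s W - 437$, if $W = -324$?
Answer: $-197429$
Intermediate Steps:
$s = 608$ ($s = \left(-2\right) \left(-304\right) = 608$)
$s W - 437 = 608 \left(-324\right) - 437 = -196992 - 437 = -197429$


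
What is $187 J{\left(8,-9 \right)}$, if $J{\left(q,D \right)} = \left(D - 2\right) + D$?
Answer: $-3740$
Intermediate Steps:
$J{\left(q,D \right)} = -2 + 2 D$ ($J{\left(q,D \right)} = \left(-2 + D\right) + D = -2 + 2 D$)
$187 J{\left(8,-9 \right)} = 187 \left(-2 + 2 \left(-9\right)\right) = 187 \left(-2 - 18\right) = 187 \left(-20\right) = -3740$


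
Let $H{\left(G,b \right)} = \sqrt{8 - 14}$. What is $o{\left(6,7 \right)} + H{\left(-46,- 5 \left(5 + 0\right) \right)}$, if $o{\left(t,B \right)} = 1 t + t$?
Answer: $12 + i \sqrt{6} \approx 12.0 + 2.4495 i$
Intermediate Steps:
$o{\left(t,B \right)} = 2 t$ ($o{\left(t,B \right)} = t + t = 2 t$)
$H{\left(G,b \right)} = i \sqrt{6}$ ($H{\left(G,b \right)} = \sqrt{-6} = i \sqrt{6}$)
$o{\left(6,7 \right)} + H{\left(-46,- 5 \left(5 + 0\right) \right)} = 2 \cdot 6 + i \sqrt{6} = 12 + i \sqrt{6}$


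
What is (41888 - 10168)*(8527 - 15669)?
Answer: -226544240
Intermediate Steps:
(41888 - 10168)*(8527 - 15669) = 31720*(-7142) = -226544240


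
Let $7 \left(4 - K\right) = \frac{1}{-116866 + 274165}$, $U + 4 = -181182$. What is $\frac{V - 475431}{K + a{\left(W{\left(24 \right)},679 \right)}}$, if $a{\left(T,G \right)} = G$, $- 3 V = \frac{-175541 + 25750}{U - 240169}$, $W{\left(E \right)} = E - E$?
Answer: $- \frac{110288381179371493}{158439280295945} \approx -696.09$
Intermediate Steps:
$U = -181186$ ($U = -4 - 181182 = -181186$)
$W{\left(E \right)} = 0$
$V = - \frac{149791}{1264065}$ ($V = - \frac{\left(-175541 + 25750\right) \frac{1}{-181186 - 240169}}{3} = - \frac{\left(-149791\right) \frac{1}{-421355}}{3} = - \frac{\left(-149791\right) \left(- \frac{1}{421355}\right)}{3} = \left(- \frac{1}{3}\right) \frac{149791}{421355} = - \frac{149791}{1264065} \approx -0.1185$)
$K = \frac{4404371}{1101093}$ ($K = 4 - \frac{1}{7 \left(-116866 + 274165\right)} = 4 - \frac{1}{7 \cdot 157299} = 4 - \frac{1}{1101093} = \frac{4404371}{1101093} \approx 4.0$)
$\frac{V - 475431}{K + a{\left(W{\left(24 \right)},679 \right)}} = \frac{- \frac{149791}{1264065} - 475431}{\frac{4404371}{1101093} + 679} = - \frac{600975836806}{1264065 \cdot \frac{752046518}{1101093}} = \left(- \frac{600975836806}{1264065}\right) \frac{1101093}{752046518} = - \frac{110288381179371493}{158439280295945}$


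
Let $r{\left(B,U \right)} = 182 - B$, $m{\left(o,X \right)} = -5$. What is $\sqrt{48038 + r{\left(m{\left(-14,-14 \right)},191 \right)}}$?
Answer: $5 \sqrt{1929} \approx 219.6$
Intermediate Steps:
$\sqrt{48038 + r{\left(m{\left(-14,-14 \right)},191 \right)}} = \sqrt{48038 + \left(182 - -5\right)} = \sqrt{48038 + \left(182 + 5\right)} = \sqrt{48038 + 187} = \sqrt{48225} = 5 \sqrt{1929}$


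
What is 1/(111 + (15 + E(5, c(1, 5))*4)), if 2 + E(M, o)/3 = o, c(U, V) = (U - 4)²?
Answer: 1/210 ≈ 0.0047619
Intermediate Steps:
c(U, V) = (-4 + U)²
E(M, o) = -6 + 3*o
1/(111 + (15 + E(5, c(1, 5))*4)) = 1/(111 + (15 + (-6 + 3*(-4 + 1)²)*4)) = 1/(111 + (15 + (-6 + 3*(-3)²)*4)) = 1/(111 + (15 + (-6 + 3*9)*4)) = 1/(111 + (15 + (-6 + 27)*4)) = 1/(111 + (15 + 21*4)) = 1/(111 + (15 + 84)) = 1/(111 + 99) = 1/210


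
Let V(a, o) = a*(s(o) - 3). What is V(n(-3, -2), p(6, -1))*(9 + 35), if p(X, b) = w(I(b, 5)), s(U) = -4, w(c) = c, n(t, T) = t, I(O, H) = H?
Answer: 924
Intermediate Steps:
p(X, b) = 5
V(a, o) = -7*a (V(a, o) = a*(-4 - 3) = a*(-7) = -7*a)
V(n(-3, -2), p(6, -1))*(9 + 35) = (-7*(-3))*(9 + 35) = 21*44 = 924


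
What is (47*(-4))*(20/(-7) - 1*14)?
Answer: 22184/7 ≈ 3169.1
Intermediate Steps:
(47*(-4))*(20/(-7) - 1*14) = -188*(20*(-⅐) - 14) = -188*(-20/7 - 14) = -188*(-118/7) = 22184/7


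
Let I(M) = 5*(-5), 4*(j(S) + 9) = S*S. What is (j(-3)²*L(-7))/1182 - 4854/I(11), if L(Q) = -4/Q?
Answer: 53555403/275800 ≈ 194.18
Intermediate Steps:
j(S) = -9 + S²/4 (j(S) = -9 + (S*S)/4 = -9 + S²/4)
I(M) = -25
(j(-3)²*L(-7))/1182 - 4854/I(11) = ((-9 + (¼)*(-3)²)²*(-4/(-7)))/1182 - 4854/(-25) = ((-9 + (¼)*9)²*(-4*(-⅐)))*(1/1182) - 4854*(-1/25) = ((-9 + 9/4)²*(4/7))*(1/1182) + 4854/25 = ((-27/4)²*(4/7))*(1/1182) + 4854/25 = ((729/16)*(4/7))*(1/1182) + 4854/25 = (729/28)*(1/1182) + 4854/25 = 243/11032 + 4854/25 = 53555403/275800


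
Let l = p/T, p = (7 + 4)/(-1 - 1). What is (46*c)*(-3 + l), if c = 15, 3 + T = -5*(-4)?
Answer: -38985/17 ≈ -2293.2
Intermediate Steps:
p = -11/2 (p = 11/(-2) = 11*(-½) = -11/2 ≈ -5.5000)
T = 17 (T = -3 - 5*(-4) = -3 + 20 = 17)
l = -11/34 (l = -11/2/17 = -11/2*1/17 = -11/34 ≈ -0.32353)
(46*c)*(-3 + l) = (46*15)*(-3 - 11/34) = 690*(-113/34) = -38985/17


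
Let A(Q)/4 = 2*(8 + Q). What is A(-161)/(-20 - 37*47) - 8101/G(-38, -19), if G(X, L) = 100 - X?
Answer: -14080747/242742 ≈ -58.007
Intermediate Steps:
A(Q) = 64 + 8*Q (A(Q) = 4*(2*(8 + Q)) = 4*(16 + 2*Q) = 64 + 8*Q)
A(-161)/(-20 - 37*47) - 8101/G(-38, -19) = (64 + 8*(-161))/(-20 - 37*47) - 8101/(100 - 1*(-38)) = (64 - 1288)/(-20 - 1739) - 8101/(100 + 38) = -1224/(-1759) - 8101/138 = -1224*(-1/1759) - 8101*1/138 = 1224/1759 - 8101/138 = -14080747/242742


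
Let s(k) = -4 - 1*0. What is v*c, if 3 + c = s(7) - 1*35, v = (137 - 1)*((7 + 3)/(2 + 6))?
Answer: -7140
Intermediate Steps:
s(k) = -4 (s(k) = -4 + 0 = -4)
v = 170 (v = 136*(10/8) = 136*(10*(⅛)) = 136*(5/4) = 170)
c = -42 (c = -3 + (-4 - 1*35) = -3 + (-4 - 35) = -3 - 39 = -42)
v*c = 170*(-42) = -7140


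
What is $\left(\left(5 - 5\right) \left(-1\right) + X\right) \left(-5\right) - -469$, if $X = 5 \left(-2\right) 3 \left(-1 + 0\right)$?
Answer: $319$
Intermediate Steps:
$X = 30$ ($X = \left(-10\right) 3 \left(-1\right) = \left(-30\right) \left(-1\right) = 30$)
$\left(\left(5 - 5\right) \left(-1\right) + X\right) \left(-5\right) - -469 = \left(\left(5 - 5\right) \left(-1\right) + 30\right) \left(-5\right) - -469 = \left(0 \left(-1\right) + 30\right) \left(-5\right) + 469 = \left(0 + 30\right) \left(-5\right) + 469 = 30 \left(-5\right) + 469 = -150 + 469 = 319$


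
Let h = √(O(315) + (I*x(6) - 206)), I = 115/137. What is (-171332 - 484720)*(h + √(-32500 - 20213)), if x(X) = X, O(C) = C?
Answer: -656052*√2140351/137 - 1968156*I*√5857 ≈ -7.0058e+6 - 1.5063e+8*I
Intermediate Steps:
I = 115/137 (I = 115*(1/137) = 115/137 ≈ 0.83942)
h = √2140351/137 (h = √(315 + ((115/137)*6 - 206)) = √(315 + (690/137 - 206)) = √(315 - 27532/137) = √(15623/137) = √2140351/137 ≈ 10.679)
(-171332 - 484720)*(h + √(-32500 - 20213)) = (-171332 - 484720)*(√2140351/137 + √(-32500 - 20213)) = -656052*(√2140351/137 + √(-52713)) = -656052*(√2140351/137 + 3*I*√5857) = -656052*√2140351/137 - 1968156*I*√5857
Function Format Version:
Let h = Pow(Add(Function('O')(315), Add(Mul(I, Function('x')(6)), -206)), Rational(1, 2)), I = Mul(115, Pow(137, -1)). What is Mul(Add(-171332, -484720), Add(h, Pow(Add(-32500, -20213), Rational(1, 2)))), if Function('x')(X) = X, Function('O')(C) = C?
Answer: Add(Mul(Rational(-656052, 137), Pow(2140351, Rational(1, 2))), Mul(-1968156, I, Pow(5857, Rational(1, 2)))) ≈ Add(-7.0058e+6, Mul(-1.5063e+8, I))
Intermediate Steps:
I = Rational(115, 137) (I = Mul(115, Rational(1, 137)) = Rational(115, 137) ≈ 0.83942)
h = Mul(Rational(1, 137), Pow(2140351, Rational(1, 2))) (h = Pow(Add(315, Add(Mul(Rational(115, 137), 6), -206)), Rational(1, 2)) = Pow(Add(315, Add(Rational(690, 137), -206)), Rational(1, 2)) = Pow(Add(315, Rational(-27532, 137)), Rational(1, 2)) = Pow(Rational(15623, 137), Rational(1, 2)) = Mul(Rational(1, 137), Pow(2140351, Rational(1, 2))) ≈ 10.679)
Mul(Add(-171332, -484720), Add(h, Pow(Add(-32500, -20213), Rational(1, 2)))) = Mul(Add(-171332, -484720), Add(Mul(Rational(1, 137), Pow(2140351, Rational(1, 2))), Pow(Add(-32500, -20213), Rational(1, 2)))) = Mul(-656052, Add(Mul(Rational(1, 137), Pow(2140351, Rational(1, 2))), Pow(-52713, Rational(1, 2)))) = Mul(-656052, Add(Mul(Rational(1, 137), Pow(2140351, Rational(1, 2))), Mul(3, I, Pow(5857, Rational(1, 2))))) = Add(Mul(Rational(-656052, 137), Pow(2140351, Rational(1, 2))), Mul(-1968156, I, Pow(5857, Rational(1, 2))))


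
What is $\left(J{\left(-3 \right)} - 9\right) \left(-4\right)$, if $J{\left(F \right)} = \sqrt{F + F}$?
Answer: $36 - 4 i \sqrt{6} \approx 36.0 - 9.798 i$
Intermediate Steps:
$J{\left(F \right)} = \sqrt{2} \sqrt{F}$ ($J{\left(F \right)} = \sqrt{2 F} = \sqrt{2} \sqrt{F}$)
$\left(J{\left(-3 \right)} - 9\right) \left(-4\right) = \left(\sqrt{2} \sqrt{-3} - 9\right) \left(-4\right) = \left(\sqrt{2} i \sqrt{3} - 9\right) \left(-4\right) = \left(i \sqrt{6} - 9\right) \left(-4\right) = \left(-9 + i \sqrt{6}\right) \left(-4\right) = 36 - 4 i \sqrt{6}$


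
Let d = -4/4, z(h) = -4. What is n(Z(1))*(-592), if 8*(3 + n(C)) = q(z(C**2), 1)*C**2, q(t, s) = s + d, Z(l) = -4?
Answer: 1776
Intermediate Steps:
d = -1 (d = -4*1/4 = -1)
q(t, s) = -1 + s (q(t, s) = s - 1 = -1 + s)
n(C) = -3 (n(C) = -3 + ((-1 + 1)*C**2)/8 = -3 + (0*C**2)/8 = -3 + (1/8)*0 = -3 + 0 = -3)
n(Z(1))*(-592) = -3*(-592) = 1776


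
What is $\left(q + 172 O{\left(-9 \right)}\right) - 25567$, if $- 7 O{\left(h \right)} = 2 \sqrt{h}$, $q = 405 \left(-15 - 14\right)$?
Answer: $-37312 - \frac{1032 i}{7} \approx -37312.0 - 147.43 i$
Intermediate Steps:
$q = -11745$ ($q = 405 \left(-15 - 14\right) = 405 \left(-29\right) = -11745$)
$O{\left(h \right)} = - \frac{2 \sqrt{h}}{7}$
$\left(q + 172 O{\left(-9 \right)}\right) - 25567 = \left(-11745 + 172 \left(- \frac{2 \sqrt{-9}}{7}\right)\right) - 25567 = \left(-11745 + 172 \left(- \frac{2 \cdot 3 i}{7}\right)\right) - 25567 = \left(-11745 + 172 \left(- \frac{6 i}{7}\right)\right) - 25567 = \left(-11745 - \frac{1032 i}{7}\right) - 25567 = -37312 - \frac{1032 i}{7}$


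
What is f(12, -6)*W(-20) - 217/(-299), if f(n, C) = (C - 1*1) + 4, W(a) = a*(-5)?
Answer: -89483/299 ≈ -299.27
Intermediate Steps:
W(a) = -5*a
f(n, C) = 3 + C (f(n, C) = (C - 1) + 4 = (-1 + C) + 4 = 3 + C)
f(12, -6)*W(-20) - 217/(-299) = (3 - 6)*(-5*(-20)) - 217/(-299) = -3*100 - 217*(-1/299) = -300 + 217/299 = -89483/299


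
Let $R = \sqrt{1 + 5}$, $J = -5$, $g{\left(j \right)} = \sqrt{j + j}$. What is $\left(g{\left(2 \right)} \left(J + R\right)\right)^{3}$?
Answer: $-1720 + 648 \sqrt{6} \approx -132.73$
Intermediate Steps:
$g{\left(j \right)} = \sqrt{2} \sqrt{j}$ ($g{\left(j \right)} = \sqrt{2 j} = \sqrt{2} \sqrt{j}$)
$R = \sqrt{6} \approx 2.4495$
$\left(g{\left(2 \right)} \left(J + R\right)\right)^{3} = \left(\sqrt{2} \sqrt{2} \left(-5 + \sqrt{6}\right)\right)^{3} = \left(2 \left(-5 + \sqrt{6}\right)\right)^{3} = \left(-10 + 2 \sqrt{6}\right)^{3}$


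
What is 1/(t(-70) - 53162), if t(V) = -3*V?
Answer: -1/52952 ≈ -1.8885e-5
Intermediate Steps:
1/(t(-70) - 53162) = 1/(-3*(-70) - 53162) = 1/(210 - 53162) = 1/(-52952) = -1/52952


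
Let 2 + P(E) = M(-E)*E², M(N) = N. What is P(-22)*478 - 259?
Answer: 5088529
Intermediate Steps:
P(E) = -2 - E³ (P(E) = -2 + (-E)*E² = -2 - E³)
P(-22)*478 - 259 = (-2 - 1*(-22)³)*478 - 259 = (-2 - 1*(-10648))*478 - 259 = (-2 + 10648)*478 - 259 = 10646*478 - 259 = 5088788 - 259 = 5088529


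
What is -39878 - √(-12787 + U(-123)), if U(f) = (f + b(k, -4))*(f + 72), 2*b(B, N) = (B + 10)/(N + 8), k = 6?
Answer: -39878 - 2*I*√1654 ≈ -39878.0 - 81.339*I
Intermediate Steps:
b(B, N) = (10 + B)/(2*(8 + N)) (b(B, N) = ((B + 10)/(N + 8))/2 = ((10 + B)/(8 + N))/2 = (10 + B)/(2*(8 + N)))
U(f) = (2 + f)*(72 + f) (U(f) = (f + (10 + 6)/(2*(8 - 4)))*(f + 72) = (f + (½)*16/4)*(72 + f) = (f + (½)*(¼)*16)*(72 + f) = (f + 2)*(72 + f) = (2 + f)*(72 + f))
-39878 - √(-12787 + U(-123)) = -39878 - √(-12787 + (144 + (-123)² + 74*(-123))) = -39878 - √(-12787 + (144 + 15129 - 9102)) = -39878 - √(-12787 + 6171) = -39878 - √(-6616) = -39878 - 2*I*√1654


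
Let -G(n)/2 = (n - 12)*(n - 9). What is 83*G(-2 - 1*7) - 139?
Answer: -62887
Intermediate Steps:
G(n) = -2*(-12 + n)*(-9 + n) (G(n) = -2*(n - 12)*(n - 9) = -2*(-12 + n)*(-9 + n))
83*G(-2 - 1*7) - 139 = 83*(-216 - 2*(-2 - 1*7)² + 42*(-2 - 1*7)) - 139 = 83*(-216 - 2*(-2 - 7)² + 42*(-2 - 7)) - 139 = 83*(-216 - 2*(-9)² + 42*(-9)) - 139 = 83*(-216 - 2*81 - 378) - 139 = 83*(-216 - 162 - 378) - 139 = 83*(-756) - 139 = -62748 - 139 = -62887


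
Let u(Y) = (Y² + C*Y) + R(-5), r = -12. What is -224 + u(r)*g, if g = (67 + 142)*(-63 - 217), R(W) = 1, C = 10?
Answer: -1463224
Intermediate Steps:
g = -58520 (g = 209*(-280) = -58520)
u(Y) = 1 + Y² + 10*Y (u(Y) = (Y² + 10*Y) + 1 = 1 + Y² + 10*Y)
-224 + u(r)*g = -224 + (1 + (-12)² + 10*(-12))*(-58520) = -224 + (1 + 144 - 120)*(-58520) = -224 + 25*(-58520) = -224 - 1463000 = -1463224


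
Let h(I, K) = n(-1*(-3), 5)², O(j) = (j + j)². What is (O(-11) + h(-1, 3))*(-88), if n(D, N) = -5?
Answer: -44792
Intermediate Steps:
O(j) = 4*j² (O(j) = (2*j)² = 4*j²)
h(I, K) = 25 (h(I, K) = (-5)² = 25)
(O(-11) + h(-1, 3))*(-88) = (4*(-11)² + 25)*(-88) = (4*121 + 25)*(-88) = (484 + 25)*(-88) = 509*(-88) = -44792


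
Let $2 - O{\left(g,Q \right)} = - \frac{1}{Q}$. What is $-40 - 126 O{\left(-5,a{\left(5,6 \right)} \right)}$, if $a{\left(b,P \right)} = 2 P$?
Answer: $- \frac{605}{2} \approx -302.5$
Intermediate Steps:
$O{\left(g,Q \right)} = 2 + \frac{1}{Q}$ ($O{\left(g,Q \right)} = 2 - - \frac{1}{Q} = 2 + \frac{1}{Q}$)
$-40 - 126 O{\left(-5,a{\left(5,6 \right)} \right)} = -40 - 126 \left(2 + \frac{1}{2 \cdot 6}\right) = -40 - 126 \left(2 + \frac{1}{12}\right) = -40 - \frac{525}{2} = - \frac{605}{2}$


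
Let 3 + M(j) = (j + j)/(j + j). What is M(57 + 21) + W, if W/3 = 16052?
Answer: 48154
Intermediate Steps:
W = 48156 (W = 3*16052 = 48156)
M(j) = -2 (M(j) = -3 + (j + j)/(j + j) = -3 + (2*j)/((2*j)) = -3 + (2*j)*(1/(2*j)) = -3 + 1 = -2)
M(57 + 21) + W = -2 + 48156 = 48154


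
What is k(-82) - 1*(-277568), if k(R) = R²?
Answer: 284292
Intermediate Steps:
k(-82) - 1*(-277568) = (-82)² - 1*(-277568) = 6724 + 277568 = 284292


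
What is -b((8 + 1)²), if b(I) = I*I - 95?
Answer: -6466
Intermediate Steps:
b(I) = -95 + I² (b(I) = I² - 95 = -95 + I²)
-b((8 + 1)²) = -(-95 + ((8 + 1)²)²) = -(-95 + (9²)²) = -(-95 + 81²) = -(-95 + 6561) = -1*6466 = -6466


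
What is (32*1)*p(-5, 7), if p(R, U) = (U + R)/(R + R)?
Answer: -32/5 ≈ -6.4000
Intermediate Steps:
p(R, U) = (R + U)/(2*R) (p(R, U) = (R + U)/((2*R)) = (R + U)*(1/(2*R)) = (R + U)/(2*R))
(32*1)*p(-5, 7) = (32*1)*((½)*(-5 + 7)/(-5)) = 32*((½)*(-⅕)*2) = 32*(-⅕) = -32/5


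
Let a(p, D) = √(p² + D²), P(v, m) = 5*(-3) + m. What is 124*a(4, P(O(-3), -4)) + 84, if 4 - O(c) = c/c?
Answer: 84 + 124*√377 ≈ 2491.6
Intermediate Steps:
O(c) = 3 (O(c) = 4 - c/c = 4 - 1*1 = 4 - 1 = 3)
P(v, m) = -15 + m
a(p, D) = √(D² + p²)
124*a(4, P(O(-3), -4)) + 84 = 124*√((-15 - 4)² + 4²) + 84 = 124*√((-19)² + 16) + 84 = 124*√(361 + 16) + 84 = 124*√377 + 84 = 84 + 124*√377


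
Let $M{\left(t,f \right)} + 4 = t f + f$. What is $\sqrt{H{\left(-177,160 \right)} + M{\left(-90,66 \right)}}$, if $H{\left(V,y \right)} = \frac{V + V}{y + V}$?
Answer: $\frac{2 i \sqrt{423181}}{17} \approx 76.532 i$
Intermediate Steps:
$M{\left(t,f \right)} = -4 + f + f t$ ($M{\left(t,f \right)} = -4 + \left(t f + f\right) = -4 + \left(f t + f\right) = -4 + \left(f + f t\right) = -4 + f + f t$)
$H{\left(V,y \right)} = \frac{2 V}{V + y}$
$\sqrt{H{\left(-177,160 \right)} + M{\left(-90,66 \right)}} = \sqrt{2 \left(-177\right) \frac{1}{-177 + 160} + \left(-4 + 66 + 66 \left(-90\right)\right)} = \sqrt{2 \left(-177\right) \frac{1}{-17} - 5878} = \sqrt{2 \left(-177\right) \left(- \frac{1}{17}\right) - 5878} = \sqrt{\frac{354}{17} - 5878} = \sqrt{- \frac{99572}{17}} = \frac{2 i \sqrt{423181}}{17}$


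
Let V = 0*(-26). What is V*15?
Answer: 0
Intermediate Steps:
V = 0
V*15 = 0*15 = 0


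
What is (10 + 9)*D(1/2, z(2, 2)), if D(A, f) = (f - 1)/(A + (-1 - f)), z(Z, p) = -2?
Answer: -38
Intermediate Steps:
D(A, f) = (-1 + f)/(-1 + A - f)
(10 + 9)*D(1/2, z(2, 2)) = (10 + 9)*((1 - 1*(-2))/(1 - 2 - 1/2)) = 19*((1 + 2)/(1 - 2 - 1*1/2)) = 19*(3/(1 - 2 - 1/2)) = 19*(3/(-3/2)) = 19*(-2/3*3) = 19*(-2) = -38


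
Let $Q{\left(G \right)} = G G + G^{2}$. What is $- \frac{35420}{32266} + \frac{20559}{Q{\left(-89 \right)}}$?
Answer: $\frac{574343}{2871674} \approx 0.2$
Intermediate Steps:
$Q{\left(G \right)} = 2 G^{2}$ ($Q{\left(G \right)} = G^{2} + G^{2} = 2 G^{2}$)
$- \frac{35420}{32266} + \frac{20559}{Q{\left(-89 \right)}} = - \frac{35420}{32266} + \frac{20559}{2 \left(-89\right)^{2}} = \left(-35420\right) \frac{1}{32266} + \frac{20559}{2 \cdot 7921} = - \frac{17710}{16133} + \frac{20559}{15842} = - \frac{17710}{16133} + 20559 \cdot \frac{1}{15842} = - \frac{17710}{16133} + \frac{231}{178} = \frac{574343}{2871674}$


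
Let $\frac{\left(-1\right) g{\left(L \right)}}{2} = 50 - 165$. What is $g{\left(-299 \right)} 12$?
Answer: $2760$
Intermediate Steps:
$g{\left(L \right)} = 230$ ($g{\left(L \right)} = - 2 \left(50 - 165\right) = \left(-2\right) \left(-115\right) = 230$)
$g{\left(-299 \right)} 12 = 230 \cdot 12 = 2760$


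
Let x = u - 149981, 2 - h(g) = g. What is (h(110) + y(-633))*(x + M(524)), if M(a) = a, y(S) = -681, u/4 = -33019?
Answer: 222129537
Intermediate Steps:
u = -132076 (u = 4*(-33019) = -132076)
h(g) = 2 - g
x = -282057 (x = -132076 - 149981 = -282057)
(h(110) + y(-633))*(x + M(524)) = ((2 - 1*110) - 681)*(-282057 + 524) = ((2 - 110) - 681)*(-281533) = (-108 - 681)*(-281533) = -789*(-281533) = 222129537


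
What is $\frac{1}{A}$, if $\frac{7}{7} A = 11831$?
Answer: $\frac{1}{11831} \approx 8.4524 \cdot 10^{-5}$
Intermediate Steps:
$A = 11831$
$\frac{1}{A} = \frac{1}{11831}$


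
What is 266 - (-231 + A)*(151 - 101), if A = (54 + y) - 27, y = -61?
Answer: 13516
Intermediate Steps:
A = -34 (A = (54 - 61) - 27 = -7 - 27 = -34)
266 - (-231 + A)*(151 - 101) = 266 - (-231 - 34)*(151 - 101) = 266 - (-265)*50 = 266 - 1*(-13250) = 266 + 13250 = 13516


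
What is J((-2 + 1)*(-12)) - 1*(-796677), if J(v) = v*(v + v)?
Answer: 796965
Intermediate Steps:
J(v) = 2*v² (J(v) = v*(2*v) = 2*v²)
J((-2 + 1)*(-12)) - 1*(-796677) = 2*((-2 + 1)*(-12))² - 1*(-796677) = 2*(-1*(-12))² + 796677 = 2*12² + 796677 = 2*144 + 796677 = 288 + 796677 = 796965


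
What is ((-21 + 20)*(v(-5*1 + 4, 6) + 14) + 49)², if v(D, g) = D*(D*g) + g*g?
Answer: 49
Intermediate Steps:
v(D, g) = g² + g*D² (v(D, g) = g*D² + g² = g² + g*D²)
((-21 + 20)*(v(-5*1 + 4, 6) + 14) + 49)² = ((-21 + 20)*(6*(6 + (-5*1 + 4)²) + 14) + 49)² = (-(6*(6 + (-5 + 4)²) + 14) + 49)² = (-(6*(6 + (-1)²) + 14) + 49)² = (-(6*(6 + 1) + 14) + 49)² = (-(6*7 + 14) + 49)² = (-(42 + 14) + 49)² = (-1*56 + 49)² = (-56 + 49)² = (-7)² = 49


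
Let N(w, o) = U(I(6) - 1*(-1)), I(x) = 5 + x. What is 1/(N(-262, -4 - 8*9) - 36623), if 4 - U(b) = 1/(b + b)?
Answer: -24/878857 ≈ -2.7308e-5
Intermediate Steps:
U(b) = 4 - 1/(2*b) (U(b) = 4 - 1/(b + b) = 4 - 1/(2*b))
N(w, o) = 95/24 (N(w, o) = 4 - 1/(2*((5 + 6) - 1*(-1))) = 4 - 1/(2*(11 + 1)) = 4 - 1/2/12 = 4 - 1/2*1/12 = 4 - 1/24 = 95/24)
1/(N(-262, -4 - 8*9) - 36623) = 1/(95/24 - 36623) = 1/(-878857/24) = -24/878857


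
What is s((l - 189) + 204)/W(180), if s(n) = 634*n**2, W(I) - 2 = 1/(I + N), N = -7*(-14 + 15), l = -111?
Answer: 1010829312/347 ≈ 2.9131e+6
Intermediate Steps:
N = -7 (N = -7*1 = -7)
W(I) = 2 + 1/(-7 + I) (W(I) = 2 + 1/(I - 7) = 2 + 1/(-7 + I))
s((l - 189) + 204)/W(180) = (634*((-111 - 189) + 204)**2)/(((-13 + 2*180)/(-7 + 180))) = (634*(-300 + 204)**2)/(((-13 + 360)/173)) = (634*(-96)**2)/(((1/173)*347)) = (634*9216)/(347/173) = 5842944*(173/347) = 1010829312/347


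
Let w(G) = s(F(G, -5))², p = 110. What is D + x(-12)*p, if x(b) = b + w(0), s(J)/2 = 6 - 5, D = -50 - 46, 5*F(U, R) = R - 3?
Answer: -976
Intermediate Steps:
F(U, R) = -⅗ + R/5 (F(U, R) = (R - 3)/5 = (-3 + R)/5 = -⅗ + R/5)
D = -96
s(J) = 2 (s(J) = 2*(6 - 5) = 2*1 = 2)
w(G) = 4 (w(G) = 2² = 4)
x(b) = 4 + b (x(b) = b + 4 = 4 + b)
D + x(-12)*p = -96 + (4 - 12)*110 = -96 - 8*110 = -96 - 880 = -976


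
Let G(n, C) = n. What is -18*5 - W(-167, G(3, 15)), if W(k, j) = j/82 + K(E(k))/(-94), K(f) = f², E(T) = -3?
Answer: -173316/1927 ≈ -89.941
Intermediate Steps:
W(k, j) = -9/94 + j/82 (W(k, j) = j/82 + (-3)²/(-94) = j*(1/82) + 9*(-1/94) = j/82 - 9/94 = -9/94 + j/82)
-18*5 - W(-167, G(3, 15)) = -18*5 - (-9/94 + (1/82)*3) = -90 - (-9/94 + 3/82) = -90 - 1*(-114/1927) = -90 + 114/1927 = -173316/1927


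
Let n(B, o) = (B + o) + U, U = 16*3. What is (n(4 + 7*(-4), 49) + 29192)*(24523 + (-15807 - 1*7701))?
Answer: 29703975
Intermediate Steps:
U = 48
n(B, o) = 48 + B + o (n(B, o) = (B + o) + 48 = 48 + B + o)
(n(4 + 7*(-4), 49) + 29192)*(24523 + (-15807 - 1*7701)) = ((48 + (4 + 7*(-4)) + 49) + 29192)*(24523 + (-15807 - 1*7701)) = ((48 + (4 - 28) + 49) + 29192)*(24523 + (-15807 - 7701)) = ((48 - 24 + 49) + 29192)*(24523 - 23508) = (73 + 29192)*1015 = 29265*1015 = 29703975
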